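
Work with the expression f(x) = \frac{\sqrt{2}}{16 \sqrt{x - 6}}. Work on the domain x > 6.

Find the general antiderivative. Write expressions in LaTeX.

F(x) = \frac{\sqrt{\frac{x}{2} - 3}}{4} + C

A first test for any F(x): its x-derivative must equal f(x) identically.
Check: d/dx[\frac{\sqrt{\frac{x}{2} - 3}}{4}] = \frac{\sqrt{2}}{16 \sqrt{x - 6}} = f(x).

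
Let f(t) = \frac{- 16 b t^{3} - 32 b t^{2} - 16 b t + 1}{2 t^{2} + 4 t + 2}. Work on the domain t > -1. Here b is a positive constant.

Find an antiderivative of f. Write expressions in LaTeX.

Recover f(t) by differentiating a candidate F(t); any mismatch rules it out.
Check: d/dt[\frac{- 8 b t^{3} - 8 b t^{2} - 1}{2 t + 2}] = \frac{- 16 b t^{3} - 32 b t^{2} - 16 b t + 1}{2 t^{2} + 4 t + 2} = f(t).

An antiderivative is F(t) = \frac{- 8 b t^{3} - 8 b t^{2} - 1}{2 t + 2}.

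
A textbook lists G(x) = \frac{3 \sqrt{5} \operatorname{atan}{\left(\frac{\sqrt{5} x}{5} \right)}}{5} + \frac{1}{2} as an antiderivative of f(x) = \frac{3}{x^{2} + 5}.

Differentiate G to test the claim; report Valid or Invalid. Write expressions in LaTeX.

d/dx[G] = \frac{3}{x^{2} + 5}
This equals f(x) exactly, so the claim holds.

Valid: G'(x) = f(x).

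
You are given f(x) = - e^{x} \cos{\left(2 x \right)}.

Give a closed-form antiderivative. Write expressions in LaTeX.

An antiderivative is F(x) = \frac{\left(- 2 \sin{\left(2 x \right)} - \cos{\left(2 x \right)}\right) e^{x}}{5}.

Check any antiderivative F(x) by computing F'(x) and comparing it with f(x).
Check: d/dx[\frac{\left(- 2 \sin{\left(2 x \right)} - \cos{\left(2 x \right)}\right) e^{x}}{5}] = - e^{x} \cos{\left(2 x \right)} = f(x).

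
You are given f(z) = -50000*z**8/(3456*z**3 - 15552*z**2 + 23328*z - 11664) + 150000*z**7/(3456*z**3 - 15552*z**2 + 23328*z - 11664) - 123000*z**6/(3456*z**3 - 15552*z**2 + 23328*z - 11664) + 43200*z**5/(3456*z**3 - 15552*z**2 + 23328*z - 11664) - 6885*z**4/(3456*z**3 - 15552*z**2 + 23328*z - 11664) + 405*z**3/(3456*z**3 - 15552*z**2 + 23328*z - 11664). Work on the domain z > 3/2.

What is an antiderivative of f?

An antiderivative is F(z) = -5*z**4*(10*z - 3)**4/(5184*(2*z - 3)**2).

f has the shape u'v + uv' for u = -5/(4*(2*z - 3)**2) and v = (5*z**2/3 - z/2)**4 — it is the derivative of the product u*v.
Check: d/dz[-5*z**4*(10*z - 3)**4/(5184*(2*z - 3)**2)] = (-50000*z**8 + 150000*z**7 - 123000*z**6 + 43200*z**5 - 6885*z**4 + 405*z**3)/(3456*z**3 - 15552*z**2 + 23328*z - 11664), which equals f(z).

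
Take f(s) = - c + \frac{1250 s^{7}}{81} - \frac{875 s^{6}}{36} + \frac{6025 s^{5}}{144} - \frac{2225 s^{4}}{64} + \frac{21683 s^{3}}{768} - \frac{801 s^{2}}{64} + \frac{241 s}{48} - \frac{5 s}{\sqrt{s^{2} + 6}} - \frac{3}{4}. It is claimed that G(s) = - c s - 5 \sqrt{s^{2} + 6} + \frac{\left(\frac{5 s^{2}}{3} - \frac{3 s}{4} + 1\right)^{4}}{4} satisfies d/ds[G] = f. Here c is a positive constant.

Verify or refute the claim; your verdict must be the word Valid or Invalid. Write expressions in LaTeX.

d/ds[G] = \frac{- 20736 c \sqrt{s^{2} + 6} + 320000 s^{7} \sqrt{s^{2} + 6} - 504000 s^{6} \sqrt{s^{2} + 6} + 867600 s^{5} \sqrt{s^{2} + 6} - 720900 s^{4} \sqrt{s^{2} + 6} + 585441 s^{3} \sqrt{s^{2} + 6} - 259524 s^{2} \sqrt{s^{2} + 6} + 104112 s \sqrt{s^{2} + 6} - 103680 s - 15552 \sqrt{s^{2} + 6}}{20736 \sqrt{s^{2} + 6}}
This equals f(s) exactly, so the claim holds.

Valid: G'(s) = f(s).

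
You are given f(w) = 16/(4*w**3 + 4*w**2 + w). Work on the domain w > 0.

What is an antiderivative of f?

Factor the denominator (w*(2*w + 1)**2) and decompose: f = -32/(2*w + 1) - 32/(2*w + 1)**2 + 16/w; each piece integrates to a log, atan, or power term.
Check: d/dw[16*((2*w + 1)*log(w) - (2*w + 1)*log(w + 1/2) + 1)/(2*w + 1)] = 16/(4*w**3 + 4*w**2 + w) = f(w).

An antiderivative is F(w) = 16*((2*w + 1)*log(w) - (2*w + 1)*log(w + 1/2) + 1)/(2*w + 1).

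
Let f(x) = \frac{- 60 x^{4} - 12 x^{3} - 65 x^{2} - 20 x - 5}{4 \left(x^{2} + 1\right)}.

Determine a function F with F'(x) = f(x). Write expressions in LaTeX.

Check any antiderivative F(x) by computing F'(x) and comparing it with f(x).
Check: d/dx[- 5 x^{3} - \frac{3 x^{2}}{2} - \frac{5 x}{4} - \log{\left(x^{2} + 1 \right)}] = \frac{- 60 x^{4} - 12 x^{3} - 65 x^{2} - 20 x - 5}{4 x^{2} + 4}, which equals f(x).

An antiderivative is F(x) = - 5 x^{3} - \frac{3 x^{2}}{2} - \frac{5 x}{4} - \log{\left(x^{2} + 1 \right)}.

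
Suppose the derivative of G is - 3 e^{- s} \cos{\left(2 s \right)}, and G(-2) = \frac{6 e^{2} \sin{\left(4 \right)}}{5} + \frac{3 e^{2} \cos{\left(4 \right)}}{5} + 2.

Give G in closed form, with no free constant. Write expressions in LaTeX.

A first test for any G(s): its s-derivative must equal the given G'(s).
A general antiderivative is - \frac{6 e^{- s} \sin{\left(2 s \right)}}{5} + \frac{3 e^{- s} \cos{\left(2 s \right)}}{5} + C.
The condition gives C = \frac{6 e^{2} \sin{\left(4 \right)}}{5} + \frac{3 e^{2} \cos{\left(4 \right)}}{5} + 2 - (\frac{6 e^{2} \sin{\left(4 \right)}}{5} + \frac{3 e^{2} \cos{\left(4 \right)}}{5}) = 2.
So G(s) = \frac{\left(10 e^{s} - 6 \sin{\left(2 s \right)} + 3 \cos{\left(2 s \right)}\right) e^{- s}}{5}.
Check: d/ds[\frac{\left(10 e^{s} - 6 \sin{\left(2 s \right)} + 3 \cos{\left(2 s \right)}\right) e^{- s}}{5}] = - 3 e^{- s} \cos{\left(2 s \right)} = G'(s).

G(s) = \frac{\left(10 e^{s} - 6 \sin{\left(2 s \right)} + 3 \cos{\left(2 s \right)}\right) e^{- s}}{5}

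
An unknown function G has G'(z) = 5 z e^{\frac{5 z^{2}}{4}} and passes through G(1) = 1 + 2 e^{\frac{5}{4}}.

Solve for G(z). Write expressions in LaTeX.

G'(z) matches the chain-rule pattern g'(h)*h' with inner function h(z) = \frac{5 z^{2}}{4}; substituting u = h(z) collapses the integral.
A general antiderivative is 2 e^{\frac{5 z^{2}}{4}} + C.
The condition gives C = 1 + 2 e^{\frac{5}{4}} - (2 e^{\frac{5}{4}}) = 1.
So G(z) = 2 e^{\frac{5 z^{2}}{4}} + 1.
Check: d/dz[2 e^{\frac{5 z^{2}}{4}} + 1] = 5 z e^{\frac{5 z^{2}}{4}} = G'(z).

G(z) = 2 e^{\frac{5 z^{2}}{4}} + 1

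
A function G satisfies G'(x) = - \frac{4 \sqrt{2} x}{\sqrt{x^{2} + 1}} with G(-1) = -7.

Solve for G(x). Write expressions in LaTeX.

G'(x) matches the chain-rule pattern g'(h)*h' with inner function h(x) = 2 x^{2} + 2; substituting u = h(x) collapses the integral.
A general antiderivative is - 4 \sqrt{2 x^{2} + 2} + C.
The condition gives C = -7 - (-8) = 1.
So G(x) = - 4 \sqrt{2} \sqrt{x^{2} + 1} + 1.
Check: d/dx[- 4 \sqrt{2} \sqrt{x^{2} + 1} + 1] = - \frac{4 \sqrt{2} x}{\sqrt{x^{2} + 1}} = G'(x).

G(x) = - 4 \sqrt{2} \sqrt{x^{2} + 1} + 1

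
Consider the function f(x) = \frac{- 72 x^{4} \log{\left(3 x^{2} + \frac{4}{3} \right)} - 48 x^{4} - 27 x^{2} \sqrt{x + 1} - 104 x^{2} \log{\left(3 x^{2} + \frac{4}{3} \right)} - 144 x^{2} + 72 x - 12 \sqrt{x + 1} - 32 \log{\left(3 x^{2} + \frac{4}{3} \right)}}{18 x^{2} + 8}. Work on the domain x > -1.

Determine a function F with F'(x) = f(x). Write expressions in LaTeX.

Any candidate F(x) must reproduce f(x) exactly when differentiated.
Check: d/dx[- \frac{4 x^{3} \log{\left(3 x^{2} + \frac{4}{3} \right)} + 3 x \sqrt{x + 1} + 12 x \log{\left(3 x^{2} + \frac{4}{3} \right)} + 3 \sqrt{x + 1} - 6 \log{\left(3 x^{2} + \frac{4}{3} \right)}}{3}] = \frac{- 72 x^{4} \sqrt{x + 1} \log{\left(3 x^{2} + \frac{4}{3} \right)} - 48 x^{4} \sqrt{x + 1} - 27 x^{3} - 104 x^{2} \sqrt{x + 1} \log{\left(3 x^{2} + \frac{4}{3} \right)} - 144 x^{2} \sqrt{x + 1} - 27 x^{2} + 72 x \sqrt{x + 1} - 12 x - 32 \sqrt{x + 1} \log{\left(3 x^{2} + \frac{4}{3} \right)} - 12}{18 x^{2} \sqrt{x + 1} + 8 \sqrt{x + 1}}, which equals f(x).

An antiderivative is F(x) = - \frac{4 x^{3} \log{\left(3 x^{2} + \frac{4}{3} \right)} + 3 x \sqrt{x + 1} + 12 x \log{\left(3 x^{2} + \frac{4}{3} \right)} + 3 \sqrt{x + 1} - 6 \log{\left(3 x^{2} + \frac{4}{3} \right)}}{3}.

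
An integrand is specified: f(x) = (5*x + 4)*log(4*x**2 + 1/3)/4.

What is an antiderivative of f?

An antiderivative is F(x) = (-60*x**2 + 12*x*(5*x + 8)*log(4*x**2 + 1/3) - 192*x + 5*log(x**2 + 1/12) + 32*sqrt(3)*atan(2*sqrt(3)*x))/96.

Since d/dx undoes antidifferentiation here, F'(x) = f(x) is required of F(x).
Check: d/dx[(-60*x**2 + 12*x*(5*x + 8)*log(4*x**2 + 1/3) - 192*x + 5*log(x**2 + 1/12) + 32*sqrt(3)*atan(2*sqrt(3)*x))/96] = 5*x*log(4*x**2 + 1/3)/4 + log(4*x**2 + 1/3), which equals f(x).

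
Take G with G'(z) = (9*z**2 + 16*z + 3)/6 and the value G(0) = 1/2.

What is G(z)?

A candidate passes only if d/dz[G] lands on the given G'(z) exactly.
A general antiderivative is z**3/2 + 4*z**2/3 + z/2 + C.
The condition gives C = 1/2 - (0) = 1/2.
So G(z) = (3*z**3 + 8*z**2 + 3*z + 3)/6.
Check: d/dz[(3*z**3 + 8*z**2 + 3*z + 3)/6] = 3*z**2/2 + 8*z/3 + 1/2, which equals G'(z).

G(z) = (3*z**3 + 8*z**2 + 3*z + 3)/6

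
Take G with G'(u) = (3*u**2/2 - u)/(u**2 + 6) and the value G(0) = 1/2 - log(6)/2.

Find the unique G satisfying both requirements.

Check a candidate G(u) by differentiating: d/du[G] must match the given G'(u).
A general antiderivative is 3*u/2 - log(u**2 + 6)/2 - 3*sqrt(6)*atan(sqrt(6)*u/6)/2 + C.
The condition gives C = 1/2 - log(6)/2 - (-log(6)/2) = 1/2.
So G(u) = 3*u/2 - log(u**2 + 6)/2 - 3*sqrt(6)*atan(sqrt(6)*u/6)/2 + 1/2.
Check: d/du[3*u/2 - log(u**2 + 6)/2 - 3*sqrt(6)*atan(sqrt(6)*u/6)/2 + 1/2] = (3*u**2 - 2*u)/(2*u**2 + 12), which equals G'(u).

G(u) = 3*u/2 - log(u**2 + 6)/2 - 3*sqrt(6)*atan(sqrt(6)*u/6)/2 + 1/2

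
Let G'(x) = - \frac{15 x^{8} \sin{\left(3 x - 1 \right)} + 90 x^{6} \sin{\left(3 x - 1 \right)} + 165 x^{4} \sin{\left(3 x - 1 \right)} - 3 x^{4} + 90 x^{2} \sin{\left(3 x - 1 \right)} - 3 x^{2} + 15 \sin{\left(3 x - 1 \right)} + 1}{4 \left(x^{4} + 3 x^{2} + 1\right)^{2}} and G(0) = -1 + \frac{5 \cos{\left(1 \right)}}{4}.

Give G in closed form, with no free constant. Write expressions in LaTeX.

Differentiate the proposed G(x) back; it has to land on the given G'(x).
A general antiderivative is - \frac{x}{4 \left(x^{4} + 3 x^{2} + 1\right)} + \frac{5 \cos{\left(3 x - 1 \right)}}{4} + C.
The condition gives C = -1 + \frac{5 \cos{\left(1 \right)}}{4} - (\frac{5 \cos{\left(1 \right)}}{4}) = -1.
So G(x) = \frac{5 x^{4} \cos{\left(3 x - 1 \right)} - 4 x^{4} + 15 x^{2} \cos{\left(3 x - 1 \right)} - 12 x^{2} - x + 5 \cos{\left(3 x - 1 \right)} - 4}{4 x^{4} + 12 x^{2} + 4}.
Check: d/dx[\frac{5 x^{4} \cos{\left(3 x - 1 \right)} - 4 x^{4} + 15 x^{2} \cos{\left(3 x - 1 \right)} - 12 x^{2} - x + 5 \cos{\left(3 x - 1 \right)} - 4}{4 x^{4} + 12 x^{2} + 4}] = \frac{- 15 x^{8} \sin{\left(3 x - 1 \right)} - 90 x^{6} \sin{\left(3 x - 1 \right)} - 165 x^{4} \sin{\left(3 x - 1 \right)} + 3 x^{4} - 90 x^{2} \sin{\left(3 x - 1 \right)} + 3 x^{2} - 15 \sin{\left(3 x - 1 \right)} - 1}{4 x^{8} + 24 x^{6} + 44 x^{4} + 24 x^{2} + 4}, which equals G'(x).

G(x) = \frac{5 x^{4} \cos{\left(3 x - 1 \right)} - 4 x^{4} + 15 x^{2} \cos{\left(3 x - 1 \right)} - 12 x^{2} - x + 5 \cos{\left(3 x - 1 \right)} - 4}{4 x^{4} + 12 x^{2} + 4}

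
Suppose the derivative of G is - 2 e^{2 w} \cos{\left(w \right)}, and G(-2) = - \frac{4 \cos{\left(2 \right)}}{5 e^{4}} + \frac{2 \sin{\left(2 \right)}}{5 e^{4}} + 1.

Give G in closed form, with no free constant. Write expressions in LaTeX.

Recover the given G'(w) by differentiating a candidate G(w); any mismatch rules it out.
A general antiderivative is - \frac{2 e^{2 w} \sin{\left(w \right)}}{5} - \frac{4 e^{2 w} \cos{\left(w \right)}}{5} + C.
The condition gives C = - \frac{4 \cos{\left(2 \right)}}{5 e^{4}} + \frac{2 \sin{\left(2 \right)}}{5 e^{4}} + 1 - (- \frac{4 \cos{\left(2 \right)}}{5 e^{4}} + \frac{2 \sin{\left(2 \right)}}{5 e^{4}}) = 1.
So G(w) = \frac{- 2 e^{2 w} \sin{\left(w \right)} - 4 e^{2 w} \cos{\left(w \right)} + 5}{5}.
Check: d/dw[\frac{- 2 e^{2 w} \sin{\left(w \right)} - 4 e^{2 w} \cos{\left(w \right)} + 5}{5}] = - 2 e^{2 w} \cos{\left(w \right)} = G'(w).

G(w) = \frac{- 2 e^{2 w} \sin{\left(w \right)} - 4 e^{2 w} \cos{\left(w \right)} + 5}{5}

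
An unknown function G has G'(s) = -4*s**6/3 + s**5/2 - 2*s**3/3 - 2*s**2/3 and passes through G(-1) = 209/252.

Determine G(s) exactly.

The integrand splits into summands that can be handled one at a time.
A general antiderivative is -4*s**7/21 + s**6/12 - s**4/6 - 2*s**3/9 + C.
The condition gives C = 209/252 - (83/252) = 1/2.
So G(s) = -4*s**7/21 + s**6/12 - s**4/6 - 2*s**3/9 + 1/2.
Check: d/ds[-4*s**7/21 + s**6/12 - s**4/6 - 2*s**3/9 + 1/2] = -4*s**6/3 + s**5/2 - 2*s**3/3 - 2*s**2/3 = G'(s).

G(s) = -4*s**7/21 + s**6/12 - s**4/6 - 2*s**3/9 + 1/2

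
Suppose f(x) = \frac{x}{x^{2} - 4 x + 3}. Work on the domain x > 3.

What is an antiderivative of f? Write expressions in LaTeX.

Factor the denominator (\left(x - 3\right) \left(x - 1\right)) and decompose: f = - \frac{1}{2 \left(x - 1\right)} + \frac{3}{2 \left(x - 3\right)}; each piece integrates to a log, atan, or power term.
Check: d/dx[- \frac{- 3 \log{\left(x - 3 \right)} + \log{\left(x - 1 \right)}}{2}] = \frac{x}{x^{2} - 4 x + 3} = f(x).

An antiderivative is F(x) = - \frac{- 3 \log{\left(x - 3 \right)} + \log{\left(x - 1 \right)}}{2}.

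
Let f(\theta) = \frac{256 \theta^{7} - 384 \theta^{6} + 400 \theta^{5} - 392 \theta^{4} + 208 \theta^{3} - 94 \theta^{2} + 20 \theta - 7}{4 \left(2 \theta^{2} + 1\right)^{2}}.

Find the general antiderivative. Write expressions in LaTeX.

A candidate is checked by its d/d\theta: the result must match f(\theta).
Check: d/d\theta[\frac{512 \theta^{6} - 1024 \theta^{5} + 832 \theta^{4} - 576 \theta^{3} + 290 \theta^{2} - 112 \theta + 65}{64 \left(2 \theta^{2} + 1\right)}] = \frac{256 \theta^{7} - 384 \theta^{6} + 400 \theta^{5} - 392 \theta^{4} + 208 \theta^{3} - 94 \theta^{2} + 20 \theta - 7}{16 \theta^{4} + 16 \theta^{2} + 4}, which equals f(\theta).

F(\theta) = \frac{512 \theta^{6} - 1024 \theta^{5} + 832 \theta^{4} - 576 \theta^{3} + 290 \theta^{2} - 112 \theta + 65}{64 \left(2 \theta^{2} + 1\right)} + C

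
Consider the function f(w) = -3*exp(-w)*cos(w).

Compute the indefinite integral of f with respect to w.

F(w) = (-3*sin(w) + 3*cos(w))*exp(-w)/2 + C

Since d/dw undoes antidifferentiation here, F'(w) = f(w) is required of F(w).
Check: d/dw[(-3*sin(w) + 3*cos(w))*exp(-w)/2] = -3*exp(-w)*cos(w) = f(w).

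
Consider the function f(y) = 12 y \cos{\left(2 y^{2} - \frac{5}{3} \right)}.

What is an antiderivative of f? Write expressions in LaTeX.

f matches the chain-rule pattern g'(h)*h' with inner function h(y) = 2 y^{2} - \frac{5}{3}; substituting u = h(y) collapses the integral.
Check: d/dy[3 \sin{\left(2 y^{2} - \frac{5}{3} \right)}] = 12 y \cos{\left(2 y^{2} - \frac{5}{3} \right)} = f(y).

An antiderivative is F(y) = 3 \sin{\left(2 y^{2} - \frac{5}{3} \right)}.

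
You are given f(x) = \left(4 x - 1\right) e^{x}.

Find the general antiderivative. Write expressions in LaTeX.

F(x) = 4 x e^{x} - 5 e^{x} + C

f has the shape u'v + uv' for u = 4 x - 5 and v = e^{x} — it is the derivative of the product u*v.
Check: d/dx[4 x e^{x} - 5 e^{x}] = 4 x e^{x} - e^{x}, which equals f(x).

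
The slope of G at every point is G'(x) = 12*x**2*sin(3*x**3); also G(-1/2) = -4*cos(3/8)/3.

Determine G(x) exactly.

G(x) = -4*cos(3*x**3)/3

The substitution u = 3*x**3 works: G'(x) is exactly (dG/du)*(du/dx) for that inner function.
A general antiderivative is -4*cos(3*x**3)/3 + C.
The condition gives C = -4*cos(3/8)/3 - (-4*cos(3/8)/3) = 0.
So G(x) = -4*cos(3*x**3)/3.
Check: d/dx[-4*cos(3*x**3)/3] = 12*x**2*sin(3*x**3) = G'(x).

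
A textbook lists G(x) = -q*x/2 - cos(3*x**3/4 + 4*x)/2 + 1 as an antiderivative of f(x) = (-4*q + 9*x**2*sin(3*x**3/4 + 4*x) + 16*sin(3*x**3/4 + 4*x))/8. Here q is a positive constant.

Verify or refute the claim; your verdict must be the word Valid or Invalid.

d/dx[G] = -q/2 + 9*x**2*sin(3*x**3/4 + 4*x)/8 + 2*sin(3*x**3/4 + 4*x)
This equals f(x) exactly, so the claim holds.

Valid - differentiating G returns exactly f.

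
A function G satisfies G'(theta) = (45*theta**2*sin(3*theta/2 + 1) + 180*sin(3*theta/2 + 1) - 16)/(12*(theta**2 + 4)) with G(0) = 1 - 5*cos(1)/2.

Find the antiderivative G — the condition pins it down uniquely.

Whatever form G(theta) takes, its d/dtheta must return the stated G'(theta).
A general antiderivative is -5*cos(3*theta/2 + 1)/2 - 2*atan(theta/2)/3 + C.
The condition gives C = 1 - 5*cos(1)/2 - (-5*cos(1)/2) = 1.
So G(theta) = -5*cos(3*theta/2 + 1)/2 - 2*atan(theta/2)/3 + 1.
Check: d/dtheta[-5*cos(3*theta/2 + 1)/2 - 2*atan(theta/2)/3 + 1] = (45*theta**2*sin(3*theta/2 + 1) + 180*sin(3*theta/2 + 1) - 16)/(12*theta**2 + 48), which equals G'(theta).

G(theta) = -5*cos(3*theta/2 + 1)/2 - 2*atan(theta/2)/3 + 1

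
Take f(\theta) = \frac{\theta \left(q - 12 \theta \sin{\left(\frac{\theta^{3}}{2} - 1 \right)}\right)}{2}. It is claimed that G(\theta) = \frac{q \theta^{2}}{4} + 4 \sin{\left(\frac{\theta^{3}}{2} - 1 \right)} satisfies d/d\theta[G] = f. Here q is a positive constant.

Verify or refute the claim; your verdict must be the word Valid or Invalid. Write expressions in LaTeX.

Invalid: d/d\theta[G] - f = 6 \theta^{2} \sin{\left(\frac{\theta^{3}}{2} - 1 \right)} + 6 \theta^{2} \cos{\left(\frac{\theta^{3}}{2} - 1 \right)}, which is not 0.

d/d\theta[G] = \frac{q \theta}{2} + 6 \theta^{2} \cos{\left(\frac{\theta^{3}}{2} - 1 \right)}
d/d\theta[G] - f(\theta) = 6 \theta^{2} \sin{\left(\frac{\theta^{3}}{2} - 1 \right)} + 6 \theta^{2} \cos{\left(\frac{\theta^{3}}{2} - 1 \right)} != 0.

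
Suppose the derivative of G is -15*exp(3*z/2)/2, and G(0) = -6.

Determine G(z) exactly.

G(z) = -5*exp(3*z/2) - 1

Since d/dz undoes antidifferentiation here, G(z) must give back the stated G'(z).
A general antiderivative is -5*exp(3*z/2) + C.
The condition gives C = -6 - (-5) = -1.
So G(z) = -5*exp(3*z/2) - 1.
Check: d/dz[-5*exp(3*z/2) - 1] = -15*exp(3*z/2)/2 = G'(z).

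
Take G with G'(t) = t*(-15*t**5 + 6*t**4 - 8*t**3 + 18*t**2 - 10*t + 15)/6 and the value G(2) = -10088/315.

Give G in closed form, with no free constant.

G(t) = -5*t**7/14 + t**6/6 - 4*t**5/15 + 3*t**4/4 - 5*t**3/9 + 5*t**2/4 - 1

Whatever form G(t) takes, its d/dt must return the stated G'(t).
A general antiderivative is -5*t**7/14 + t**6/6 - 4*t**5/15 + 3*t**4/4 - 5*t**3/9 + 5*t**2/4 + C.
The condition gives C = -10088/315 - (-9773/315) = -1.
So G(t) = -5*t**7/14 + t**6/6 - 4*t**5/15 + 3*t**4/4 - 5*t**3/9 + 5*t**2/4 - 1.
Check: d/dt[-5*t**7/14 + t**6/6 - 4*t**5/15 + 3*t**4/4 - 5*t**3/9 + 5*t**2/4 - 1] = -5*t**6/2 + t**5 - 4*t**4/3 + 3*t**3 - 5*t**2/3 + 5*t/2, which equals G'(t).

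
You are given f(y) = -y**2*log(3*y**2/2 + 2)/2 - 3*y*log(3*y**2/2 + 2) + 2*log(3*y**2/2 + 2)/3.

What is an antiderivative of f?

Integrate term by term and add the pieces.
Check: d/dy[y**3/9 + 3*y**2/2 - 16*y/9 + (-y**3/6 - 3*y**2/2 + 2*y/3)*log(3*y**2/2 + 2) - 2*log(y**2 + 4/3) + 32*sqrt(3)*atan(sqrt(3)*y/2)/27] = -y**2*log(3*y**2/2 + 2)/2 - 3*y*log(3*y**2/2 + 2) + 2*log(3*y**2/2 + 2)/3 = f(y).

An antiderivative is F(y) = y**3/9 + 3*y**2/2 - 16*y/9 + (-y**3/6 - 3*y**2/2 + 2*y/3)*log(3*y**2/2 + 2) - 2*log(y**2 + 4/3) + 32*sqrt(3)*atan(sqrt(3)*y/2)/27.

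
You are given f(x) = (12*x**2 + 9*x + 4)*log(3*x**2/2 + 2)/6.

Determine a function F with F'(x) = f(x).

A first test for any F(x): its x-derivative must equal f(x) identically.
Check: d/dx[2*x**3*log(3*x**2/2 + 2)/3 - 4*x**3/9 + 3*x**2*log(3*x**2/2 + 2)/4 - 3*x**2/4 + 2*x*log(3*x**2/2 + 2)/3 + 4*x/9 + log(x**2 + 4/3) - 8*sqrt(3)*atan(sqrt(3)*x/2)/27] = 2*x**2*log(3*x**2/2 + 2) + 3*x*log(3*x**2/2 + 2)/2 + 2*log(3*x**2/2 + 2)/3, which equals f(x).

An antiderivative is F(x) = 2*x**3*log(3*x**2/2 + 2)/3 - 4*x**3/9 + 3*x**2*log(3*x**2/2 + 2)/4 - 3*x**2/4 + 2*x*log(3*x**2/2 + 2)/3 + 4*x/9 + log(x**2 + 4/3) - 8*sqrt(3)*atan(sqrt(3)*x/2)/27.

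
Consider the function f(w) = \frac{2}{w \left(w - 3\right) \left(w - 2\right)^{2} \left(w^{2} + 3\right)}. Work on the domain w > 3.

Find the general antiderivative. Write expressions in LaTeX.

F(w) = - \frac{\log{\left(w \right)}}{18} + \frac{\log{\left(w - 3 \right)}}{18} + \frac{\log{\left(w - 2 \right)}}{98} - \frac{\log{\left(w^{2} + 3 \right)}}{196} - \frac{13 \sqrt{3} \operatorname{atan}{\left(\frac{\sqrt{3} w}{3} \right)}}{882} + \frac{2}{14 w - 28} + C

Factor the denominator (w \left(w - 3\right) \left(w - 2\right)^{2} \left(w^{2} + 3\right)) and decompose: f = - \frac{3 w + 13}{294 \left(w^{2} + 3\right)} + \frac{1}{98 \left(w - 2\right)} - \frac{1}{7 \left(w - 2\right)^{2}} + \frac{1}{18 \left(w - 3\right)} - \frac{1}{18 w}; each piece integrates to a log, atan, or power term.
Check: d/dw[- \frac{\log{\left(w \right)}}{18} + \frac{\log{\left(w - 3 \right)}}{18} + \frac{\log{\left(w - 2 \right)}}{98} - \frac{\log{\left(w^{2} + 3 \right)}}{196} - \frac{13 \sqrt{3} \operatorname{atan}{\left(\frac{\sqrt{3} w}{3} \right)}}{882} + \frac{2}{14 w - 28}] = \frac{2}{w^{6} - 7 w^{5} + 19 w^{4} - 33 w^{3} + 48 w^{2} - 36 w}, which equals f(w).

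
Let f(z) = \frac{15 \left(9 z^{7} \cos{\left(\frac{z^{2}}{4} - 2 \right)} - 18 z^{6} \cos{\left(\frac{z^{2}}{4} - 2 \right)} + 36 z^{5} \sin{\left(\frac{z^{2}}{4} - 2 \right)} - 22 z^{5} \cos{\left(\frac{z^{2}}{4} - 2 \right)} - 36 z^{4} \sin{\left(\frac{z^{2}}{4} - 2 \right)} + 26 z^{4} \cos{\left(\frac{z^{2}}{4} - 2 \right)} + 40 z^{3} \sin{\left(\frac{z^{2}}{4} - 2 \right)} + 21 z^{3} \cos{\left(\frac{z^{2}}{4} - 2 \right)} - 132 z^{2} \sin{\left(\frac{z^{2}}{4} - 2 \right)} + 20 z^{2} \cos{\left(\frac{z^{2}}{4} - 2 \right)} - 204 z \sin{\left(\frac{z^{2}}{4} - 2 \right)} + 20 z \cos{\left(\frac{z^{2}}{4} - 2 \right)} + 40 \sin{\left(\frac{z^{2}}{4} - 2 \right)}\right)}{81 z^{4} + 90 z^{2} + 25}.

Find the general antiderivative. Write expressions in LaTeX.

For F(z) to be correct the identity F'(z) - f(z) = 0 must hold.
Check: d/dz[\frac{30 \left(z - 2\right)^{2} \left(z + 1\right)^{2} \sin{\left(\frac{z^{2}}{4} - 2 \right)}}{9 z^{2} + 5}] = \frac{135 z^{7} \cos{\left(\frac{z^{2}}{4} - 2 \right)} - 270 z^{6} \cos{\left(\frac{z^{2}}{4} - 2 \right)} + 540 z^{5} \sin{\left(\frac{z^{2}}{4} - 2 \right)} - 330 z^{5} \cos{\left(\frac{z^{2}}{4} - 2 \right)} - 540 z^{4} \sin{\left(\frac{z^{2}}{4} - 2 \right)} + 390 z^{4} \cos{\left(\frac{z^{2}}{4} - 2 \right)} + 600 z^{3} \sin{\left(\frac{z^{2}}{4} - 2 \right)} + 315 z^{3} \cos{\left(\frac{z^{2}}{4} - 2 \right)} - 1980 z^{2} \sin{\left(\frac{z^{2}}{4} - 2 \right)} + 300 z^{2} \cos{\left(\frac{z^{2}}{4} - 2 \right)} - 3060 z \sin{\left(\frac{z^{2}}{4} - 2 \right)} + 300 z \cos{\left(\frac{z^{2}}{4} - 2 \right)} + 600 \sin{\left(\frac{z^{2}}{4} - 2 \right)}}{81 z^{4} + 90 z^{2} + 25}, which equals f(z).

F(z) = \frac{30 \left(z - 2\right)^{2} \left(z + 1\right)^{2} \sin{\left(\frac{z^{2}}{4} - 2 \right)}}{9 z^{2} + 5} + C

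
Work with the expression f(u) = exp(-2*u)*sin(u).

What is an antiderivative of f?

Since d/du undoes antidifferentiation here, F'(u) = f(u) is required of F(u).
Check: d/du[-2*exp(-2*u)*sin(u)/5 - exp(-2*u)*cos(u)/5] = exp(-2*u)*sin(u) = f(u).

An antiderivative is F(u) = -2*exp(-2*u)*sin(u)/5 - exp(-2*u)*cos(u)/5.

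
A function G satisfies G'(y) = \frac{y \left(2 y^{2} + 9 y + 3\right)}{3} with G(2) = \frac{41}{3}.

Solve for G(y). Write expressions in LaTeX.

G(y) = \frac{y^{4}}{6} + y^{3} + \frac{y^{2}}{2} + 1

Whatever form G(y) takes, its d/dy must return the stated G'(y).
A general antiderivative is \frac{y^{4}}{6} + y^{3} + \frac{y^{2}}{2} + C.
The condition gives C = \frac{41}{3} - (\frac{38}{3}) = 1.
So G(y) = \frac{y^{4}}{6} + y^{3} + \frac{y^{2}}{2} + 1.
Check: d/dy[\frac{y^{4}}{6} + y^{3} + \frac{y^{2}}{2} + 1] = \frac{2 y^{3}}{3} + 3 y^{2} + y, which equals G'(y).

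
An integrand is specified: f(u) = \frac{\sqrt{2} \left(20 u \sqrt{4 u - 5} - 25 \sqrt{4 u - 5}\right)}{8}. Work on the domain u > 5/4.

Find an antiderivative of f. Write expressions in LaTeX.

An antiderivative is F(u) = \frac{\left(2 u - \frac{5}{2}\right)^{\frac{5}{2}}}{2}.

For F(u) to be correct the identity F'(u) - f(u) = 0 must hold.
Check: d/du[\frac{\left(2 u - \frac{5}{2}\right)^{\frac{5}{2}}}{2}] = \frac{\sqrt{2} \left(20 u \sqrt{4 u - 5} - 25 \sqrt{4 u - 5}\right)}{8} = f(u).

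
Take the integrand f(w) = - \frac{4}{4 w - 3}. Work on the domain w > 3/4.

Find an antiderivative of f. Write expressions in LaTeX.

An antiderivative is F(w) = - \log{\left(4 w - 3 \right)}.

Whatever form F(w) takes, F'(w) = f(w) is non-negotiable.
Check: d/dw[- \log{\left(4 w - 3 \right)}] = - \frac{4}{4 w - 3} = f(w).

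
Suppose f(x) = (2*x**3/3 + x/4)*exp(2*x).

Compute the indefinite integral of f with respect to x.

f has the shape u'v + uv' for u = x**3/3 - x**2/2 + 5*x/8 - 5/16 and v = exp(2*x) — it is the derivative of the product u*v.
Check: d/dx[(16*x**3 - 24*x**2 + 30*x - 15)*exp(2*x)/48] = 2*x**3*exp(2*x)/3 + x*exp(2*x)/4, which equals f(x).

F(x) = (16*x**3 - 24*x**2 + 30*x - 15)*exp(2*x)/48 + C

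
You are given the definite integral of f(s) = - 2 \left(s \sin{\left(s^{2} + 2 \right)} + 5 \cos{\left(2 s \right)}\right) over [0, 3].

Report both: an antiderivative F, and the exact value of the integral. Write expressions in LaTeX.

Check any antiderivative F(s) by computing F'(s) and comparing it with f(s).
F(s) = - 5 \sin{\left(2 s \right)} + \cos{\left(s^{2} + 2 \right)} is an antiderivative of f.
Check: d/ds[- 5 \sin{\left(2 s \right)} + \cos{\left(s^{2} + 2 \right)}] = - 2 s \sin{\left(s^{2} + 2 \right)} - 10 \cos{\left(2 s \right)}, which equals f(s).
F(3) = \cos{\left(11 \right)} - 5 \sin{\left(6 \right)}; F(0) = \cos{\left(2 \right)}.
Integral = F(3) - F(0) = \cos{\left(11 \right)} - \cos{\left(2 \right)} - 5 \sin{\left(6 \right)}.

Antiderivative: F(s) = - 5 \sin{\left(2 s \right)} + \cos{\left(s^{2} + 2 \right)}; value = \cos{\left(11 \right)} - \cos{\left(2 \right)} - 5 \sin{\left(6 \right)}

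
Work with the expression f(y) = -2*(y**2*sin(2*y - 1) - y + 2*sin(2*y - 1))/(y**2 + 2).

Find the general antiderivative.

F(y) = log(y**2 + 2) + cos(2*y - 1) + C

For F(y) to be correct the identity F'(y) - f(y) = 0 must hold.
Check: d/dy[log(y**2 + 2) + cos(2*y - 1)] = (-2*y**2*sin(2*y - 1) + 2*y - 4*sin(2*y - 1))/(y**2 + 2), which equals f(y).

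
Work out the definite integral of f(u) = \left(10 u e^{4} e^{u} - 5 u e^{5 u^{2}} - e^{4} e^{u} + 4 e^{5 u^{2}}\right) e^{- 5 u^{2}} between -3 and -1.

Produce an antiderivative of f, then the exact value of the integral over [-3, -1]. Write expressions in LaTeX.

Antiderivative: F(u) = - \frac{5 u^{2} - 8 u + 2 e^{4} e^{u} e^{- 5 u^{2}}}{2}; value = - \frac{1}{e^{2}} + e^{-44} + 28

Whatever form F(u) takes, F'(u) = f(u) is non-negotiable.
F(u) = - \frac{5 u^{2} - 8 u + 2 e^{4} e^{u} e^{- 5 u^{2}}}{2} is an antiderivative of f.
Check: d/du[- \frac{5 u^{2} - 8 u + 2 e^{4} e^{u} e^{- 5 u^{2}}}{2}] = \left(10 u e^{4} e^{u} - 5 u e^{5 u^{2}} - e^{4} e^{u} + 4 e^{5 u^{2}}\right) e^{- 5 u^{2}} = f(u).
F(-1) = - \frac{13}{2} - e^{-2}; F(-3) = - \frac{69}{2} - e^{-44}.
Integral = F(-1) - F(-3) = - \frac{1}{e^{2}} + e^{-44} + 28.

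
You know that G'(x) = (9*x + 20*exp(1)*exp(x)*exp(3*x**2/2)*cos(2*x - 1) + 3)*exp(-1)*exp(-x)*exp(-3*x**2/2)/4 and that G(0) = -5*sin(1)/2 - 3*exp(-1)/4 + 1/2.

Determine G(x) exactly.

G(x) = (-3*exp(-3*x**2/2 - x - 1) + 10*sin(2*x - 1) + 2)/4

A candidate passes only if d/dx[G] lands on the given G'(x) exactly.
A general antiderivative is -3*exp(-3*x**2/2 - x - 1)/4 + 5*sin(2*x - 1)/2 + C.
The condition gives C = -5*sin(1)/2 - 3*exp(-1)/4 + 1/2 - (-5*sin(1)/2 - 3*exp(-1)/4) = 1/2.
So G(x) = (-3*exp(-3*x**2/2 - x - 1) + 10*sin(2*x - 1) + 2)/4.
Check: d/dx[(-3*exp(-3*x**2/2 - x - 1) + 10*sin(2*x - 1) + 2)/4] = (9*x + 20*exp(1)*exp(x)*exp(3*x**2/2)*cos(2*x - 1) + 3)*exp(-1)*exp(-x)*exp(-3*x**2/2)/4 = G'(x).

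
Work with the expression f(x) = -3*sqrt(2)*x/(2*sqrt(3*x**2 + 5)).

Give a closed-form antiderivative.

An antiderivative is F(x) = -sqrt(3*x**2/2 + 5/2).

The substitution u = 3*x**2/2 + 5/2 works: f is exactly (dF/du)*(du/dx) for that inner function.
Check: d/dx[-sqrt(3*x**2/2 + 5/2)] = -3*sqrt(2)*x/(2*sqrt(3*x**2 + 5)) = f(x).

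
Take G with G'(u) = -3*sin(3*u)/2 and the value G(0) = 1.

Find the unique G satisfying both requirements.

G(u) = (cos(3*u) + 1)/2

A first test for any G(u): its u-derivative must equal the given G'(u).
A general antiderivative is cos(3*u)/2 + C.
The condition gives C = 1 - (1/2) = 1/2.
So G(u) = (cos(3*u) + 1)/2.
Check: d/du[(cos(3*u) + 1)/2] = -3*sin(3*u)/2 = G'(u).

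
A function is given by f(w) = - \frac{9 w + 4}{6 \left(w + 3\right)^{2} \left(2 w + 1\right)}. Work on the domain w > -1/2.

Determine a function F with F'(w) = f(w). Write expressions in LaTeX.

An antiderivative is F(w) = \frac{\log{\left(w + \frac{1}{2} \right)}}{150} - \frac{\log{\left(w + 3 \right)}}{150} + \frac{23}{30 w + 90}.

Factor the denominator (6 \left(w + 3\right)^{2} \left(2 w + 1\right)) and decompose: f = \frac{1}{75 \left(2 w + 1\right)} - \frac{1}{150 \left(w + 3\right)} - \frac{23}{30 \left(w + 3\right)^{2}}; each piece integrates to a log, atan, or power term.
Check: d/dw[\frac{\log{\left(w + \frac{1}{2} \right)}}{150} - \frac{\log{\left(w + 3 \right)}}{150} + \frac{23}{30 w + 90}] = \frac{- 9 w - 4}{12 w^{3} + 78 w^{2} + 144 w + 54}, which equals f(w).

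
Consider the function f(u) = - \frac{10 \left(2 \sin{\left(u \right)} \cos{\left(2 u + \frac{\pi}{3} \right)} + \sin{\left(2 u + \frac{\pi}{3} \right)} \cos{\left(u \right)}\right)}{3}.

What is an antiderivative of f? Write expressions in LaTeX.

f has the shape v'r + vr' for v = - \frac{10 \sin{\left(u \right)}}{3} and r = \sin{\left(2 u + \frac{\pi}{3} \right)} — it is the derivative of the product v*r.
Check: d/du[- \frac{10 \sin{\left(u \right)} \sin{\left(2 u + \frac{\pi}{3} \right)}}{3}] = - \frac{20 \sin{\left(u \right)} \cos{\left(2 u + \frac{\pi}{3} \right)}}{3} - \frac{10 \sin{\left(2 u + \frac{\pi}{3} \right)} \cos{\left(u \right)}}{3}, which equals f(u).

An antiderivative is F(u) = - \frac{10 \sin{\left(u \right)} \sin{\left(2 u + \frac{\pi}{3} \right)}}{3}.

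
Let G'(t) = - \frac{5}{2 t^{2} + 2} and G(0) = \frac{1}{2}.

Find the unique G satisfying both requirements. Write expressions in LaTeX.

A first test for any G(t): its t-derivative must equal the given G'(t).
A general antiderivative is - \frac{5 \operatorname{atan}{\left(t \right)}}{2} + C.
The condition gives C = \frac{1}{2} - (0) = \frac{1}{2}.
So G(t) = \frac{1 - 5 \operatorname{atan}{\left(t \right)}}{2}.
Check: d/dt[\frac{1 - 5 \operatorname{atan}{\left(t \right)}}{2}] = - \frac{5}{2 t^{2} + 2} = G'(t).

G(t) = \frac{1 - 5 \operatorname{atan}{\left(t \right)}}{2}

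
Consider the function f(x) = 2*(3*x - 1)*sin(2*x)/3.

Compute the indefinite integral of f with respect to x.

An antiderivative F(x) passes only if d/dx[F] lands on f(x) exactly.
Check: d/dx[(-6*x*cos(2*x) + 3*sin(2*x) + 2*cos(2*x))/6] = 2*x*sin(2*x) - 2*sin(2*x)/3, which equals f(x).

F(x) = (-6*x*cos(2*x) + 3*sin(2*x) + 2*cos(2*x))/6 + C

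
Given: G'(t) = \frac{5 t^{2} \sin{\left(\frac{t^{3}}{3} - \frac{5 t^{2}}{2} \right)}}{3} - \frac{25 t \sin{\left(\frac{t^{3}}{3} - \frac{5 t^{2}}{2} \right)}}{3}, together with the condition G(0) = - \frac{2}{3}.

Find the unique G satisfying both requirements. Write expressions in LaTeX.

G(t) = 1 - \frac{5 \cos{\left(\frac{t^{3}}{3} - \frac{5 t^{2}}{2} \right)}}{3}

G'(t) matches the chain-rule pattern g'(h)*h' with inner function h(t) = \frac{t^{3}}{3} - \frac{5 t^{2}}{2}; substituting u = h(t) collapses the integral.
A general antiderivative is - \frac{5 \cos{\left(\frac{t^{3}}{3} - \frac{5 t^{2}}{2} \right)}}{3} + C.
The condition gives C = - \frac{2}{3} - (- \frac{5}{3}) = 1.
So G(t) = 1 - \frac{5 \cos{\left(\frac{t^{3}}{3} - \frac{5 t^{2}}{2} \right)}}{3}.
Check: d/dt[1 - \frac{5 \cos{\left(\frac{t^{3}}{3} - \frac{5 t^{2}}{2} \right)}}{3}] = \frac{5 t^{2} \sin{\left(\frac{t^{3}}{3} - \frac{5 t^{2}}{2} \right)}}{3} - \frac{25 t \sin{\left(\frac{t^{3}}{3} - \frac{5 t^{2}}{2} \right)}}{3} = G'(t).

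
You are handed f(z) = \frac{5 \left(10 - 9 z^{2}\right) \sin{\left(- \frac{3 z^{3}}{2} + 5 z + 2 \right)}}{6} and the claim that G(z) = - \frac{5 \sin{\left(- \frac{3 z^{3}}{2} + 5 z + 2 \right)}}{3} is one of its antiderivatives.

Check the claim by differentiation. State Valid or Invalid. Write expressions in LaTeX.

d/dz[G] = \frac{15 z^{2} \cos{\left(- \frac{3 z^{3}}{2} + 5 z + 2 \right)}}{2} - \frac{25 \cos{\left(- \frac{3 z^{3}}{2} + 5 z + 2 \right)}}{3}
d/dz[G] - f(z) = \frac{15 z^{2} \sin{\left(- \frac{3 z^{3}}{2} + 5 z + 2 \right)}}{2} + \frac{15 z^{2} \cos{\left(- \frac{3 z^{3}}{2} + 5 z + 2 \right)}}{2} - \frac{25 \sin{\left(- \frac{3 z^{3}}{2} + 5 z + 2 \right)}}{3} - \frac{25 \cos{\left(- \frac{3 z^{3}}{2} + 5 z + 2 \right)}}{3} != 0.

Invalid: d/dz[G] - f = \frac{15 z^{2} \sin{\left(- \frac{3 z^{3}}{2} + 5 z + 2 \right)}}{2} + \frac{15 z^{2} \cos{\left(- \frac{3 z^{3}}{2} + 5 z + 2 \right)}}{2} - \frac{25 \sin{\left(- \frac{3 z^{3}}{2} + 5 z + 2 \right)}}{3} - \frac{25 \cos{\left(- \frac{3 z^{3}}{2} + 5 z + 2 \right)}}{3}, which is not 0.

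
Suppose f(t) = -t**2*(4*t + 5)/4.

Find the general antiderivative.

Check any antiderivative F(t) by computing F'(t) and comparing it with f(t).
Check: d/dt[-t**4/4 - 5*t**3/12] = -t**3 - 5*t**2/4, which equals f(t).

F(t) = -t**4/4 - 5*t**3/12 + C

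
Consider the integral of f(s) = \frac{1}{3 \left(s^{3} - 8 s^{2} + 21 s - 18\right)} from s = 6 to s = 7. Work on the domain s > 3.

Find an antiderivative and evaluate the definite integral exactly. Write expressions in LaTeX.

Antiderivative: F(s) = \frac{- s \log{\left(s - 3 \right)} + s \log{\left(s - 2 \right)} + 3 \log{\left(s - 3 \right)} - 3 \log{\left(s - 2 \right)} - 1}{3 s - 9}; value = - \frac{2 \log{\left(4 \right)}}{3} + \frac{1}{36} + \frac{\log{\left(3 \right)}}{3} + \frac{\log{\left(5 \right)}}{3}

Factor the denominator (3 \left(s - 3\right)^{2} \left(s - 2\right)) and decompose: f = \frac{1}{3 \left(s - 2\right)} - \frac{1}{3 \left(s - 3\right)} + \frac{1}{3 \left(s - 3\right)^{2}}; each piece integrates to a log, atan, or power term.
F(s) = \frac{- s \log{\left(s - 3 \right)} + s \log{\left(s - 2 \right)} + 3 \log{\left(s - 3 \right)} - 3 \log{\left(s - 2 \right)} - 1}{3 s - 9} is an antiderivative of f.
Check: d/ds[\frac{- s \log{\left(s - 3 \right)} + s \log{\left(s - 2 \right)} + 3 \log{\left(s - 3 \right)} - 3 \log{\left(s - 2 \right)} - 1}{3 s - 9}] = \frac{1}{3 s^{3} - 24 s^{2} + 63 s - 54}, which equals f(s).
F(7) = - \frac{\log{\left(4 \right)}}{3} - \frac{1}{12} + \frac{\log{\left(5 \right)}}{3}; F(6) = - \frac{\log{\left(3 \right)}}{3} - \frac{1}{9} + \frac{\log{\left(4 \right)}}{3}.
Integral = F(7) - F(6) = - \frac{2 \log{\left(4 \right)}}{3} + \frac{1}{36} + \frac{\log{\left(3 \right)}}{3} + \frac{\log{\left(5 \right)}}{3}.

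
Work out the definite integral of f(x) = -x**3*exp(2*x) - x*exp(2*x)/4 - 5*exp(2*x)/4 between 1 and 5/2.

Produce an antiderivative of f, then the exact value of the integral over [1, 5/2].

Recognize the product-rule pattern: f = u'v + uv' with u = -x**3/2 + 3*x**2/4 - 7*x/8 - 3/16, v = exp(2*x), so integration by parts undoes it.
F(x) = -x**3*exp(2*x)/2 + 3*x**2*exp(2*x)/4 - 7*x*exp(2*x)/8 - 3*exp(2*x)/16 is an antiderivative of f.
Check: d/dx[-x**3*exp(2*x)/2 + 3*x**2*exp(2*x)/4 - 7*x*exp(2*x)/8 - 3*exp(2*x)/16] = -x**3*exp(2*x) - x*exp(2*x)/4 - 5*exp(2*x)/4 = f(x).
F(5/2) = -11*exp(5)/2; F(1) = -13*exp(2)/16.
Integral = F(5/2) - F(1) = -11*exp(5)/2 + 13*exp(2)/16.

Antiderivative: F(x) = -x**3*exp(2*x)/2 + 3*x**2*exp(2*x)/4 - 7*x*exp(2*x)/8 - 3*exp(2*x)/16; value = -11*exp(5)/2 + 13*exp(2)/16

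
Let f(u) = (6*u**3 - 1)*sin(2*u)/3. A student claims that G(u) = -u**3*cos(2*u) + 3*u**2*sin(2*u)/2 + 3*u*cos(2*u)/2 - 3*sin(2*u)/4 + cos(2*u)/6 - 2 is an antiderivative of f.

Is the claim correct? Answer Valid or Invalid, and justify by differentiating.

d/du[G] = 2*u**3*sin(2*u) - sin(2*u)/3
This equals f(u) exactly, so the claim holds.

Valid. The derivative of G reproduces f.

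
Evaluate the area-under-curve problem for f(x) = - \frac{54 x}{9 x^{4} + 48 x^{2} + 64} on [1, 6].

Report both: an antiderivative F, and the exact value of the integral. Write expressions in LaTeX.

The substitution u = \frac{x^{2}}{2} + \frac{4}{3} works: f is exactly (dF/du)*(du/dx) for that inner function.
F(x) = \frac{3}{2 \left(\frac{x^{2}}{2} + \frac{4}{3}\right)} is an antiderivative of f.
Check: d/dx[\frac{3}{2 \left(\frac{x^{2}}{2} + \frac{4}{3}\right)}] = - \frac{54 x}{9 x^{4} + 48 x^{2} + 64} = f(x).
F(6) = \frac{9}{116}; F(1) = \frac{9}{11}.
Integral = F(6) - F(1) = - \frac{945}{1276}.

Antiderivative: F(x) = \frac{3}{2 \left(\frac{x^{2}}{2} + \frac{4}{3}\right)}; value = - \frac{945}{1276}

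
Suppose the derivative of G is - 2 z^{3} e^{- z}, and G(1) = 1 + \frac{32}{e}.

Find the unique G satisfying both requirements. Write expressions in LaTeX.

Recognize the product-rule pattern: G'(z) = u'v + uv' with u = 2 z^{3} + 6 z^{2} + 12 z + 12, v = e^{- z}, so integration by parts undoes it.
A general antiderivative is \left(2 z^{3} + 6 z^{2} + 12 z + 12\right) e^{- z} + C.
The condition gives C = 1 + \frac{32}{e} - (\frac{32}{e}) = 1.
So G(z) = 2 z^{3} e^{- z} + 6 z^{2} e^{- z} + 12 z e^{- z} + 1 + 12 e^{- z}.
Check: d/dz[2 z^{3} e^{- z} + 6 z^{2} e^{- z} + 12 z e^{- z} + 1 + 12 e^{- z}] = - 2 z^{3} e^{- z} = G'(z).

G(z) = 2 z^{3} e^{- z} + 6 z^{2} e^{- z} + 12 z e^{- z} + 1 + 12 e^{- z}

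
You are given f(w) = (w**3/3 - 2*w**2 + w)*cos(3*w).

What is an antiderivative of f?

Any candidate F(w) must reproduce f(w) exactly when differentiated.
Check: d/dw[(9*w**3*sin(3*w) - 54*w**2*sin(3*w) + 9*w**2*cos(3*w) + 21*w*sin(3*w) - 36*w*cos(3*w) + 12*sin(3*w) + 7*cos(3*w))/81] = w**3*cos(3*w)/3 - 2*w**2*cos(3*w) + w*cos(3*w), which equals f(w).

An antiderivative is F(w) = (9*w**3*sin(3*w) - 54*w**2*sin(3*w) + 9*w**2*cos(3*w) + 21*w*sin(3*w) - 36*w*cos(3*w) + 12*sin(3*w) + 7*cos(3*w))/81.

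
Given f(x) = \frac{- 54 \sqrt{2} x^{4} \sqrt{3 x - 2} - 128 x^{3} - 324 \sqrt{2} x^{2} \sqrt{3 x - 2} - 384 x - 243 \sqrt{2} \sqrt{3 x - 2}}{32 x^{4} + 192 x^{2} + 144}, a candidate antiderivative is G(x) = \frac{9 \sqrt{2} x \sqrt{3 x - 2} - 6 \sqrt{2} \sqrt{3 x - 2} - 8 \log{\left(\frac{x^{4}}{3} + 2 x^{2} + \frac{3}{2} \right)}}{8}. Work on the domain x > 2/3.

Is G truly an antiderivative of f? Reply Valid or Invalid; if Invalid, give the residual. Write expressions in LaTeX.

Invalid: d/dx[G] - f = \frac{27 \sqrt{2} \sqrt{3 x - 2}}{8}, which is not 0.

d/dx[G] = \frac{162 \sqrt{2} x^{5} - 108 \sqrt{2} x^{4} - 128 x^{3} \sqrt{3 x - 2} + 972 \sqrt{2} x^{3} - 648 \sqrt{2} x^{2} - 384 x \sqrt{3 x - 2} + 729 \sqrt{2} x - 486 \sqrt{2}}{32 x^{4} \sqrt{3 x - 2} + 192 x^{2} \sqrt{3 x - 2} + 144 \sqrt{3 x - 2}}
d/dx[G] - f(x) = \frac{27 \sqrt{2} \sqrt{3 x - 2}}{8} != 0.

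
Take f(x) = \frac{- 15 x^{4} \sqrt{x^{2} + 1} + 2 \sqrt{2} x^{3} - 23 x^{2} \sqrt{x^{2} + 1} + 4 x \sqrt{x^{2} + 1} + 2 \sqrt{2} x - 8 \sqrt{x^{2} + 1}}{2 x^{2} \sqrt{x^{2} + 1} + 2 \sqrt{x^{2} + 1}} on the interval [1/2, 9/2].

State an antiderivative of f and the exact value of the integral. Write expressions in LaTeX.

Antiderivative: F(x) = - \frac{5 x^{3} + 8 x - 2 \sqrt{2} \sqrt{x^{2} + 1} - 2 \log{\left(2 x^{2} + 2 \right)}}{2}; value = - \frac{487}{2} - \frac{\sqrt{10}}{2} - \log{\left(\frac{5}{2} \right)} + \log{\left(\frac{85}{2} \right)} + \frac{\sqrt{170}}{2}

Check any antiderivative F(x) by computing F'(x) and comparing it with f(x).
F(x) = - \frac{5 x^{3} + 8 x - 2 \sqrt{2} \sqrt{x^{2} + 1} - 2 \log{\left(2 x^{2} + 2 \right)}}{2} is an antiderivative of f.
Check: d/dx[- \frac{5 x^{3} + 8 x - 2 \sqrt{2} \sqrt{x^{2} + 1} - 2 \log{\left(2 x^{2} + 2 \right)}}{2}] = \frac{- 15 x^{4} \sqrt{x^{2} + 1} + 2 \sqrt{2} x^{3} - 23 x^{2} \sqrt{x^{2} + 1} + 4 x \sqrt{x^{2} + 1} + 2 \sqrt{2} x - 8 \sqrt{x^{2} + 1}}{2 x^{2} \sqrt{x^{2} + 1} + 2 \sqrt{x^{2} + 1}} = f(x).
F(9/2) = - \frac{3933}{16} + \log{\left(\frac{85}{2} \right)} + \frac{\sqrt{170}}{2}; F(1/2) = - \frac{37}{16} + \log{\left(\frac{5}{2} \right)} + \frac{\sqrt{10}}{2}.
Integral = F(9/2) - F(1/2) = - \frac{487}{2} - \frac{\sqrt{10}}{2} - \log{\left(\frac{5}{2} \right)} + \log{\left(\frac{85}{2} \right)} + \frac{\sqrt{170}}{2}.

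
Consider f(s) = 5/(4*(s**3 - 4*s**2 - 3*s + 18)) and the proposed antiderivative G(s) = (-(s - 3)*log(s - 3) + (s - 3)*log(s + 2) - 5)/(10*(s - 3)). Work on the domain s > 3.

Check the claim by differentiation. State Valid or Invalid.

d/ds[G] = 5/(2*s**3 - 8*s**2 - 6*s + 36)
d/ds[G] - f(s) = 5/(4*s**3 - 16*s**2 - 12*s + 72) != 0.

Invalid: d/ds[G] - f = 5/(4*s**3 - 16*s**2 - 12*s + 72), which is not 0.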